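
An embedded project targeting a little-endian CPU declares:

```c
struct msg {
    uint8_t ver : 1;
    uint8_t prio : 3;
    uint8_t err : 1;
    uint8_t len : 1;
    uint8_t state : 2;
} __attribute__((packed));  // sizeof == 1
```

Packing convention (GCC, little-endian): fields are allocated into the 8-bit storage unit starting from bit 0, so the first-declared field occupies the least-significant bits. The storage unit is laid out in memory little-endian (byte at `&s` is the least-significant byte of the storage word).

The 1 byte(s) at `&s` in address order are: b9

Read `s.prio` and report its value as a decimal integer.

[0]=0xb9 (little-endian) → word 0xb9
ver:1 @ bit 0 → (0xb9>>0)&0x1 = 0x1
prio:3 @ bit 1 → (0xb9>>1)&0x7 = 0x4  ←
err:1 @ bit 4 → (0xb9>>4)&0x1 = 0x1
len:1 @ bit 5 → (0xb9>>5)&0x1 = 0x1
state:2 @ bit 6 → (0xb9>>6)&0x3 = 0x2

4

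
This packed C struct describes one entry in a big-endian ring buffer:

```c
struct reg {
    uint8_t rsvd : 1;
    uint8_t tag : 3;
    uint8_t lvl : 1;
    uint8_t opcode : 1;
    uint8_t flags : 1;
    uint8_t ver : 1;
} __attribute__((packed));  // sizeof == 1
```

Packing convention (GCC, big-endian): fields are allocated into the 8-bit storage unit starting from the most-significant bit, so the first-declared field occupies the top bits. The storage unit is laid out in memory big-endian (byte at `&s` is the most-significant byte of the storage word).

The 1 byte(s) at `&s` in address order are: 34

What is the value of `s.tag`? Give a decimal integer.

[0]=0x34 (big-endian) → word 0x34
rsvd [7+:1] = (word>>7) & 0x1 = 0
tag [4+:3] = (word>>4) & 0x7 = 3  ←
lvl [3+:1] = (word>>3) & 0x1 = 0
opcode [2+:1] = (word>>2) & 0x1 = 1
flags [1+:1] = (word>>1) & 0x1 = 0
ver [0+:1] = (word>>0) & 0x1 = 0

3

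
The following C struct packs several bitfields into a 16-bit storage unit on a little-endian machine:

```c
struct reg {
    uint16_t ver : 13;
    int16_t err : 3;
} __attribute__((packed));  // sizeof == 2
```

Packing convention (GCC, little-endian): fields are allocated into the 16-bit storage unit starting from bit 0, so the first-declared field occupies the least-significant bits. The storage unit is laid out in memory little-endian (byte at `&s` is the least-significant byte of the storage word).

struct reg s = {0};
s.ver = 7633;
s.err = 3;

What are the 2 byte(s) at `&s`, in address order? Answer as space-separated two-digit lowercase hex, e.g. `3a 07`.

ver:13 = 7633 → 0x1dd1 << 0 → word 0x1dd1
err:3 = 3 → 0x3 << 13 → word 0x7dd1
word = 0x7dd1 → little-endian bytes:
  [0]=0xd1  [1]=0x7d

d1 7d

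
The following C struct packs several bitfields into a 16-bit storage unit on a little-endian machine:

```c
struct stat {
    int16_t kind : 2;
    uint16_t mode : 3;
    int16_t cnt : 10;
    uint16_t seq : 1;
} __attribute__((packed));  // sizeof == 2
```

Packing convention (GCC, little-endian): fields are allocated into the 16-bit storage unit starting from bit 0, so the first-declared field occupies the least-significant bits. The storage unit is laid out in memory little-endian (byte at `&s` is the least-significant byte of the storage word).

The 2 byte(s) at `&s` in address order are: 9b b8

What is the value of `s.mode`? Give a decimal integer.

6

[0]=0x9b [1]=0xb8 (little-endian) → word 0xb89b
kind [0+:2] = (word>>0) & 0x3 = 3
mode [2+:3] = (word>>2) & 0x7 = 6  ←
cnt [5+:10] = (word>>5) & 0x3ff = 452
seq [15+:1] = (word>>15) & 0x1 = 1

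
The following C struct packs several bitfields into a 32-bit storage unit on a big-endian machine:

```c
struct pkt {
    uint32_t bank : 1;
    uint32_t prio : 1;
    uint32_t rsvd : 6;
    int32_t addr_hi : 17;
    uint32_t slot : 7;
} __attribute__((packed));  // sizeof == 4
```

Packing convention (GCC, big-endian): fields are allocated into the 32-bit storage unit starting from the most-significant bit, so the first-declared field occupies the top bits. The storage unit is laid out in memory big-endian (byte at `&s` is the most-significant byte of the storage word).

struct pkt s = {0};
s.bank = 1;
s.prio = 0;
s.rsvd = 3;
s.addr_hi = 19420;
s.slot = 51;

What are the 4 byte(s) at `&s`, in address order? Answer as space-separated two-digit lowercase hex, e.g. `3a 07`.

83 25 ee 33

bank:1 = 1 → 0x1 << 31 → word 0x80000000
prio:1 = 0 → 0x0 << 30 → word 0x80000000
rsvd:6 = 3 → 0x3 << 24 → word 0x83000000
addr_hi:17 = 19420 → 0x4bdc << 7 → word 0x8325ee00
slot:7 = 51 → 0x33 << 0 → word 0x8325ee33
word = 0x8325ee33 → big-endian bytes:
  [0]=0x83  [1]=0x25  [2]=0xee  [3]=0x33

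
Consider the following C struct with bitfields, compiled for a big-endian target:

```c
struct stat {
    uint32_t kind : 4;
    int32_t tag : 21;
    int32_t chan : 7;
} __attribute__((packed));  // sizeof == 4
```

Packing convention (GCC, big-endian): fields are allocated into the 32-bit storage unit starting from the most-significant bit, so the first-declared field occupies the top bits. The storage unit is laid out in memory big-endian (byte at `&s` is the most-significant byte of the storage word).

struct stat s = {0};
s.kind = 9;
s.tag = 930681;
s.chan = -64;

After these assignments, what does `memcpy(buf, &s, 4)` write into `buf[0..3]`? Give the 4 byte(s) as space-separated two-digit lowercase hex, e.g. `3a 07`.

97 19 bc c0

kind:4 = 9 → 0x9 << 28 → word 0x90000000
tag:21 = 930681 → 0xe3379 << 7 → word 0x9719bc80
chan:7 = -64 → 0x40 << 0 → word 0x9719bcc0
word = 0x9719bcc0 → big-endian bytes:
  [0]=0x97  [1]=0x19  [2]=0xbc  [3]=0xc0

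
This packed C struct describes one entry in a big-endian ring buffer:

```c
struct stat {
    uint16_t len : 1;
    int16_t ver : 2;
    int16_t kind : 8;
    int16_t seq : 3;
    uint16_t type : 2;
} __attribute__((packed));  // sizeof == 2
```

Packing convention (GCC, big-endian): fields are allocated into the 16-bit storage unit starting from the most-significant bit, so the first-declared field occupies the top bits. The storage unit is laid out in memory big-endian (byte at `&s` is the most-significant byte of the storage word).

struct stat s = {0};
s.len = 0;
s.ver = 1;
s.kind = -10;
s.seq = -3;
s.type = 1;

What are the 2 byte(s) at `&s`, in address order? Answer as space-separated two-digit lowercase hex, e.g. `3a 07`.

len (1b) val=0 bits=0x0 at bit 15: 0x0000
ver (2b) val=1 bits=0x1 at bit 13: 0x2000
kind (8b) val=-10 bits=0xf6 at bit 5: 0x3ec0
seq (3b) val=-3 bits=0x5 at bit 2: 0x3ed4
type (2b) val=1 bits=0x1 at bit 0: 0x3ed5
word = 0x3ed5 → big-endian bytes:
  [0]=0x3e  [1]=0xd5

3e d5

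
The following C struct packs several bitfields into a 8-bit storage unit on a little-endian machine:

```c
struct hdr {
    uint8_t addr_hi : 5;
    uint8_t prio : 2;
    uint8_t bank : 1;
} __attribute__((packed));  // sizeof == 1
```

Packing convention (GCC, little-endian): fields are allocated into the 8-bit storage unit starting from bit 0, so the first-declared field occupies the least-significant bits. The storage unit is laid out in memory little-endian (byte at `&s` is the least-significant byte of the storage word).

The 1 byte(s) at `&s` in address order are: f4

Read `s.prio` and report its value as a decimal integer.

[0]=0xf4 (little-endian) → word 0xf4
addr_hi:5 @ bit 0 → (0xf4>>0)&0x1f = 0x14
prio:2 @ bit 5 → (0xf4>>5)&0x3 = 0x3  ←
bank:1 @ bit 7 → (0xf4>>7)&0x1 = 0x1

3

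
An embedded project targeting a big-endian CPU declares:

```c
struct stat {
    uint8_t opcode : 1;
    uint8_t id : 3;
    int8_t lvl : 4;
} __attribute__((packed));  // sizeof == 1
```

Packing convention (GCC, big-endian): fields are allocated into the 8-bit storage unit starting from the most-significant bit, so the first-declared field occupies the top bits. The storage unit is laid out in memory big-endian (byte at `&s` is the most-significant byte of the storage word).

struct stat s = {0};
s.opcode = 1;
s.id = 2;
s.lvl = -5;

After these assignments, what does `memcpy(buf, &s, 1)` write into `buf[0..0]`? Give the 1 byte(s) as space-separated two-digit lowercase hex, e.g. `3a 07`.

ab

opcode:1 = 1 → 0x1 << 7 → word 0x80
id:3 = 2 → 0x2 << 4 → word 0xa0
lvl:4 = -5 → 0xb << 0 → word 0xab
word = 0xab → big-endian bytes:
  [0]=0xab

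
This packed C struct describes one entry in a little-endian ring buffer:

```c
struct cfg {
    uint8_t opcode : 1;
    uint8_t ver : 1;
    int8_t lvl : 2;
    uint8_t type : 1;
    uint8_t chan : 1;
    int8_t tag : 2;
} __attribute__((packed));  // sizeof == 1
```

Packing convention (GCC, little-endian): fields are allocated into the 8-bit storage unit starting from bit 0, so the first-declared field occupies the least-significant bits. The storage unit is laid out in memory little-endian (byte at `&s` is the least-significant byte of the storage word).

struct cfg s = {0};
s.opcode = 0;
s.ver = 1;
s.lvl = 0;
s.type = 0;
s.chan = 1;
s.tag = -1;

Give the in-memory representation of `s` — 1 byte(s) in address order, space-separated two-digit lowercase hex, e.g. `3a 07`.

opcode (1b) val=0 bits=0x0 at bit 0: 0x00
ver (1b) val=1 bits=0x1 at bit 1: 0x02
lvl (2b) val=0 bits=0x0 at bit 2: 0x02
type (1b) val=0 bits=0x0 at bit 4: 0x02
chan (1b) val=1 bits=0x1 at bit 5: 0x22
tag (2b) val=-1 bits=0x3 at bit 6: 0xe2
word = 0xe2 → little-endian bytes:
  [0]=0xe2

e2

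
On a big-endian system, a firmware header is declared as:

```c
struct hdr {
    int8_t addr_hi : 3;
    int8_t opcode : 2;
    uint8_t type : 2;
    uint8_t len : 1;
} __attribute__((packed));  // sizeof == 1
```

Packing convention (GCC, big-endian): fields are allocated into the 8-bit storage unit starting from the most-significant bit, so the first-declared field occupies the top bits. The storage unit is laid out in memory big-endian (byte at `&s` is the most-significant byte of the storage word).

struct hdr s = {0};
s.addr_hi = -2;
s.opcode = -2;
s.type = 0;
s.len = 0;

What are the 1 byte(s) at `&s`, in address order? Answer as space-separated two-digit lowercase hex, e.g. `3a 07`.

[5+:3] addr_hi=-2 & 0x7 = 0x6; word=0xc0
[3+:2] opcode=-2 & 0x3 = 0x2; word=0xd0
[1+:2] type=0 & 0x3 = 0x0; word=0xd0
[0+:1] len=0 & 0x1 = 0x0; word=0xd0
word = 0xd0 → big-endian bytes:
  [0]=0xd0

d0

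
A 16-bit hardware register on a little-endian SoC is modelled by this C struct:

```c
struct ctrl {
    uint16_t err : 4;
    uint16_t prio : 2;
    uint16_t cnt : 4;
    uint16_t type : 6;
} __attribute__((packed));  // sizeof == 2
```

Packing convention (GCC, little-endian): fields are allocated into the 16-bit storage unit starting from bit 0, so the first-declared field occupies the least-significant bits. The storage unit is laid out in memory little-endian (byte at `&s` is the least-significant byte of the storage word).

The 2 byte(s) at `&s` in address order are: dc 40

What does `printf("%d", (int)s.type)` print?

16

[0]=0xdc [1]=0x40 (little-endian) → word 0x40dc
err:4 @ bit 0 → (0x40dc>>0)&0xf = 0xc
prio:2 @ bit 4 → (0x40dc>>4)&0x3 = 0x1
cnt:4 @ bit 6 → (0x40dc>>6)&0xf = 0x3
type:6 @ bit 10 → (0x40dc>>10)&0x3f = 0x10  ←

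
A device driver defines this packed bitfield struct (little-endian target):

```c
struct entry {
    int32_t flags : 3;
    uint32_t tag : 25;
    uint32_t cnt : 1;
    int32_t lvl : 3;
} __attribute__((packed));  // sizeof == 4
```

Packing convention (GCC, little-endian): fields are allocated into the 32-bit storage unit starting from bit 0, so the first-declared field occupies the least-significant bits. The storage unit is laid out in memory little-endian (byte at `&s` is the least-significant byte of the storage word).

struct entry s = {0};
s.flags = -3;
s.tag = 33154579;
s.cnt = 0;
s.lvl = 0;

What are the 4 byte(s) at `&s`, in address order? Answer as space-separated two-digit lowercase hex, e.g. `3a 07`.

flags (3b) val=-3 bits=0x5 at bit 0: 0x00000005
tag (25b) val=33154579 bits=0x1f9e613 at bit 3: 0x0fcf309d
cnt (1b) val=0 bits=0x0 at bit 28: 0x0fcf309d
lvl (3b) val=0 bits=0x0 at bit 29: 0x0fcf309d
word = 0x0fcf309d → little-endian bytes:
  [0]=0x9d  [1]=0x30  [2]=0xcf  [3]=0x0f

9d 30 cf 0f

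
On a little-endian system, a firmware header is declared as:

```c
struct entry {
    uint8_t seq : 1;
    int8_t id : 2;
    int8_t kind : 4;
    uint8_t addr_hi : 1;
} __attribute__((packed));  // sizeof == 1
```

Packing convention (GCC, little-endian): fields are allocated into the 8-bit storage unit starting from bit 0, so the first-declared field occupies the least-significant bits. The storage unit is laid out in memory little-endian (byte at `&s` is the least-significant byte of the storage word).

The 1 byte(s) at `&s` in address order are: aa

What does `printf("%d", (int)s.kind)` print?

[0]=0xaa (little-endian) → word 0xaa
seq [0+:1] = (word>>0) & 0x1 = 0
id [1+:2] = (word>>1) & 0x3 = 1
kind [3+:4] = (word>>3) & 0xf = 5  ←
addr_hi [7+:1] = (word>>7) & 0x1 = 1
kind signed 4b, MSB=0: value = 5

5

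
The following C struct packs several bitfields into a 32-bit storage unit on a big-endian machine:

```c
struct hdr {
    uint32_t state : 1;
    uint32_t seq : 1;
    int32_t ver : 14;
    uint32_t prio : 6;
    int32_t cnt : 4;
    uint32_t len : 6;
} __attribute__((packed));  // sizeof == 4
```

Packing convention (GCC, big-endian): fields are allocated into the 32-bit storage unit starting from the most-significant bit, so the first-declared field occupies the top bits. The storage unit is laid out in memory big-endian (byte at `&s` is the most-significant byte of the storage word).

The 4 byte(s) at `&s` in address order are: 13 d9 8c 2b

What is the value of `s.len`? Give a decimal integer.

43

[0]=0x13 [1]=0xd9 [2]=0x8c [3]=0x2b (big-endian) → word 0x13d98c2b
state [31+:1] = (word>>31) & 0x1 = 0
seq [30+:1] = (word>>30) & 0x1 = 0
ver [16+:14] = (word>>16) & 0x3fff = 5081
prio [10+:6] = (word>>10) & 0x3f = 35
cnt [6+:4] = (word>>6) & 0xf = 0
len [0+:6] = (word>>0) & 0x3f = 43  ←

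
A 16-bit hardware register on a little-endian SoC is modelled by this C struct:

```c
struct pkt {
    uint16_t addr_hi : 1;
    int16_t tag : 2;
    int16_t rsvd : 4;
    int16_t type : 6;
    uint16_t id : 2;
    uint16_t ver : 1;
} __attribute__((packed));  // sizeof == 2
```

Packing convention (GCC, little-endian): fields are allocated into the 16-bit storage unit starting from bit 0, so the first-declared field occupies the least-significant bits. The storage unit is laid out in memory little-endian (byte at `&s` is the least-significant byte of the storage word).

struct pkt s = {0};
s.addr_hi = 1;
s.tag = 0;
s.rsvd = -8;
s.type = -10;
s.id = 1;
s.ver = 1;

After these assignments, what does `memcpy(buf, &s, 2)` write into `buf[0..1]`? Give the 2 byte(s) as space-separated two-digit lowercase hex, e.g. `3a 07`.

41 bb

[0+:1] addr_hi=1 & 0x1 = 0x1; word=0x0001
[1+:2] tag=0 & 0x3 = 0x0; word=0x0001
[3+:4] rsvd=-8 & 0xf = 0x8; word=0x0041
[7+:6] type=-10 & 0x3f = 0x36; word=0x1b41
[13+:2] id=1 & 0x3 = 0x1; word=0x3b41
[15+:1] ver=1 & 0x1 = 0x1; word=0xbb41
word = 0xbb41 → little-endian bytes:
  [0]=0x41  [1]=0xbb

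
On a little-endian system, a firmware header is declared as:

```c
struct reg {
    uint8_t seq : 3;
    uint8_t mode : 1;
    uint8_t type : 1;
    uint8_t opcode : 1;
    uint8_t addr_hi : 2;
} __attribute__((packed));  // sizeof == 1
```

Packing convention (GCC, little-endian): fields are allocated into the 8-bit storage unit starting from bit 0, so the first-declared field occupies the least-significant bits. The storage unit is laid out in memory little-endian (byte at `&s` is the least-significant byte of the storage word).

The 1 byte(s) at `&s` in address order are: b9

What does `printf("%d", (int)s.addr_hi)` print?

2

[0]=0xb9 (little-endian) → word 0xb9
seq [0+:3] = (word>>0) & 0x7 = 1
mode [3+:1] = (word>>3) & 0x1 = 1
type [4+:1] = (word>>4) & 0x1 = 1
opcode [5+:1] = (word>>5) & 0x1 = 1
addr_hi [6+:2] = (word>>6) & 0x3 = 2  ←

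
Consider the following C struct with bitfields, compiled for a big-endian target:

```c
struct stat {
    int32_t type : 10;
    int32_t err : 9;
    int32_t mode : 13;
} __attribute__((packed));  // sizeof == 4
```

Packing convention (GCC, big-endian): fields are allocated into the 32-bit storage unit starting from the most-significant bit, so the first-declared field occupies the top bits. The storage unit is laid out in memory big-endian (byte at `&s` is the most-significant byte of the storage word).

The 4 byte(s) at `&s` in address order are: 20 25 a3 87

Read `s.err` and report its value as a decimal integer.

-211

[0]=0x20 [1]=0x25 [2]=0xa3 [3]=0x87 (big-endian) → word 0x2025a387
type:10 @ bit 22 → (0x2025a387>>22)&0x3ff = 0x80
err:9 @ bit 13 → (0x2025a387>>13)&0x1ff = 0x12d  ←
mode:13 @ bit 0 → (0x2025a387>>0)&0x1fff = 0x387
err signed 9b, MSB=1: 301 - 512 = -211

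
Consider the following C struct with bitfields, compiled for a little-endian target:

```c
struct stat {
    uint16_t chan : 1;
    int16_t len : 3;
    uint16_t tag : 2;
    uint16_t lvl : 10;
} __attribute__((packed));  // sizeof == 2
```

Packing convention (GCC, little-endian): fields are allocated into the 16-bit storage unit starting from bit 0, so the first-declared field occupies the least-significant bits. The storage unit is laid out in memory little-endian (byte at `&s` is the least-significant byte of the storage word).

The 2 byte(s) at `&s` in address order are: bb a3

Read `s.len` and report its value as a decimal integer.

[0]=0xbb [1]=0xa3 (little-endian) → word 0xa3bb
chan [0+:1] = (word>>0) & 0x1 = 1
len [1+:3] = (word>>1) & 0x7 = 5  ←
tag [4+:2] = (word>>4) & 0x3 = 3
lvl [6+:10] = (word>>6) & 0x3ff = 654
len signed 3b, MSB=1: 5 - 8 = -3

-3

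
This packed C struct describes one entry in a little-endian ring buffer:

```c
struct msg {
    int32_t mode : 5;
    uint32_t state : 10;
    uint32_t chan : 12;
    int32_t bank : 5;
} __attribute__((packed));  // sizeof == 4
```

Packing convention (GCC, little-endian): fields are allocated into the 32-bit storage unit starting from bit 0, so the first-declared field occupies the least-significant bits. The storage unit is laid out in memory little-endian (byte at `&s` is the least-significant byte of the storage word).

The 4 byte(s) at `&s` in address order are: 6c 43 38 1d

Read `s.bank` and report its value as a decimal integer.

3

[0]=0x6c [1]=0x43 [2]=0x38 [3]=0x1d (little-endian) → word 0x1d38436c
mode:5 @ bit 0 → (0x1d38436c>>0)&0x1f = 0xc
state:10 @ bit 5 → (0x1d38436c>>5)&0x3ff = 0x21b
chan:12 @ bit 15 → (0x1d38436c>>15)&0xfff = 0xa70
bank:5 @ bit 27 → (0x1d38436c>>27)&0x1f = 0x3  ←
bank signed 5b, MSB=0: value = 3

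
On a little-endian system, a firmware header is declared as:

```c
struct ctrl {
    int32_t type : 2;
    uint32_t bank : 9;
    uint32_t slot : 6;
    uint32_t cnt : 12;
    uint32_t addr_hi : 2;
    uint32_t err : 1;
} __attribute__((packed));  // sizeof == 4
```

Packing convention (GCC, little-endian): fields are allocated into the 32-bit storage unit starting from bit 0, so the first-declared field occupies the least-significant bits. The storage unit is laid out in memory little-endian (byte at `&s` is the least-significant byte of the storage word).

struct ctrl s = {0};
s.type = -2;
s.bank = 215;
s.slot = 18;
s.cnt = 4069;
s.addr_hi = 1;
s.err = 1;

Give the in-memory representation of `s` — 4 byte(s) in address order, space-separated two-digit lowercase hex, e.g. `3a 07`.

type:2 = -2 → 0x2 << 0 → word 0x00000002
bank:9 = 215 → 0xd7 << 2 → word 0x0000035e
slot:6 = 18 → 0x12 << 11 → word 0x0000935e
cnt:12 = 4069 → 0xfe5 << 17 → word 0x1fca935e
addr_hi:2 = 1 → 0x1 << 29 → word 0x3fca935e
err:1 = 1 → 0x1 << 31 → word 0xbfca935e
word = 0xbfca935e → little-endian bytes:
  [0]=0x5e  [1]=0x93  [2]=0xca  [3]=0xbf

5e 93 ca bf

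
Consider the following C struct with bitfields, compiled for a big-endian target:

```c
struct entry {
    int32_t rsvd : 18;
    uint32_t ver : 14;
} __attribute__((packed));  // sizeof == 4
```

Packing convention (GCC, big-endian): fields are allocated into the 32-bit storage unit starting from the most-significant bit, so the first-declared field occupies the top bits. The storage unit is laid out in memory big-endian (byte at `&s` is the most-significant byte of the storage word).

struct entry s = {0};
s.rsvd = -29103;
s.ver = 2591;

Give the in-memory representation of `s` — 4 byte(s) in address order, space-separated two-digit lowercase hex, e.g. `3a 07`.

e3 94 4a 1f

[14+:18] rsvd=-29103 & 0x3ffff = 0x38e51; word=0xe3944000
[0+:14] ver=2591 & 0x3fff = 0xa1f; word=0xe3944a1f
word = 0xe3944a1f → big-endian bytes:
  [0]=0xe3  [1]=0x94  [2]=0x4a  [3]=0x1f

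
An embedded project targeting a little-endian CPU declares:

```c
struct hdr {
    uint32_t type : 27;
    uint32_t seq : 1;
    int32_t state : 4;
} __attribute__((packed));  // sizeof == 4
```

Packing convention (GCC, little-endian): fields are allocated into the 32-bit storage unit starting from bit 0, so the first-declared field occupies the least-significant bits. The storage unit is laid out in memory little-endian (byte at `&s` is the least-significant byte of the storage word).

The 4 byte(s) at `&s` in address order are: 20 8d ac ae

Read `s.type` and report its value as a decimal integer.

[0]=0x20 [1]=0x8d [2]=0xac [3]=0xae (little-endian) → word 0xaeac8d20
type [0+:27] = (word>>0) & 0x7ffffff = 111971616  ←
seq [27+:1] = (word>>27) & 0x1 = 1
state [28+:4] = (word>>28) & 0xf = 10

111971616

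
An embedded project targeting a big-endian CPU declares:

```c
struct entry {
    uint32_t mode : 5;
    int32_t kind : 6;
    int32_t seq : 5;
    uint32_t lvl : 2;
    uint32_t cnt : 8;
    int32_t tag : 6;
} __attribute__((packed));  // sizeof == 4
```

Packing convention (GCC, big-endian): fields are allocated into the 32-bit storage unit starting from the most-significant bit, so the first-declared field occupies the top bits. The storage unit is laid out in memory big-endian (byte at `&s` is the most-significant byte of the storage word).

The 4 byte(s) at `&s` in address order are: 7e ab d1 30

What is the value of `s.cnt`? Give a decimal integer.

[0]=0x7e [1]=0xab [2]=0xd1 [3]=0x30 (big-endian) → word 0x7eabd130
mode [27+:5] = (word>>27) & 0x1f = 15
kind [21+:6] = (word>>21) & 0x3f = 53
seq [16+:5] = (word>>16) & 0x1f = 11
lvl [14+:2] = (word>>14) & 0x3 = 3
cnt [6+:8] = (word>>6) & 0xff = 68  ←
tag [0+:6] = (word>>0) & 0x3f = 48

68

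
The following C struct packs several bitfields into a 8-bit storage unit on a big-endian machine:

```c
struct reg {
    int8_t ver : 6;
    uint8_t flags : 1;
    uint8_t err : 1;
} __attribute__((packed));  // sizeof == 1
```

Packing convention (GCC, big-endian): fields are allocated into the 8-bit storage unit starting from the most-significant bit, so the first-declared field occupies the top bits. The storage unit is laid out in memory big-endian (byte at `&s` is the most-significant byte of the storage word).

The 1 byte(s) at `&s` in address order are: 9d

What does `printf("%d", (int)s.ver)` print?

[0]=0x9d (big-endian) → word 0x9d
ver:6 @ bit 2 → (0x9d>>2)&0x3f = 0x27  ←
flags:1 @ bit 1 → (0x9d>>1)&0x1 = 0x0
err:1 @ bit 0 → (0x9d>>0)&0x1 = 0x1
ver signed 6b, MSB=1: 39 - 64 = -25

-25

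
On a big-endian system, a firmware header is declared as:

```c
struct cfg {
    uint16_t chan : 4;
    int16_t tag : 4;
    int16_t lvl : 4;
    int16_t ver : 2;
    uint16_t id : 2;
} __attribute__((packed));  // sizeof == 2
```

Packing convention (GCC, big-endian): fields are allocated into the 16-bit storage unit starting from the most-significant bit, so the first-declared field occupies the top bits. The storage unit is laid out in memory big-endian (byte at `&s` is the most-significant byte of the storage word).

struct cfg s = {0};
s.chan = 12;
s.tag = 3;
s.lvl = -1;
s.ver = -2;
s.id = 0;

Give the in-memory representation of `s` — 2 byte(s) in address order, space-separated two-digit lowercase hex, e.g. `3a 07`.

c3 f8

chan (4b) val=12 bits=0xc at bit 12: 0xc000
tag (4b) val=3 bits=0x3 at bit 8: 0xc300
lvl (4b) val=-1 bits=0xf at bit 4: 0xc3f0
ver (2b) val=-2 bits=0x2 at bit 2: 0xc3f8
id (2b) val=0 bits=0x0 at bit 0: 0xc3f8
word = 0xc3f8 → big-endian bytes:
  [0]=0xc3  [1]=0xf8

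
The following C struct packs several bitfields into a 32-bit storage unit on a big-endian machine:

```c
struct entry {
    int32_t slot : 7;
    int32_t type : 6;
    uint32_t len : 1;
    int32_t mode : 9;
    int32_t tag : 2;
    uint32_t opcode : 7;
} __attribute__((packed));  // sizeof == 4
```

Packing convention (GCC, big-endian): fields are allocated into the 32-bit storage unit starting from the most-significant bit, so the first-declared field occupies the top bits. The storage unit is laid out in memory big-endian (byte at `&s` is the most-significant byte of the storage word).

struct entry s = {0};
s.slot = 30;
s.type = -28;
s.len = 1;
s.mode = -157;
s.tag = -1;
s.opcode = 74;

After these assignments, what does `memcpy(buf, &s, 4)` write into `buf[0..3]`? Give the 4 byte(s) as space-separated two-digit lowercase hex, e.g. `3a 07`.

slot:7 = 30 → 0x1e << 25 → word 0x3c000000
type:6 = -28 → 0x24 << 19 → word 0x3d200000
len:1 = 1 → 0x1 << 18 → word 0x3d240000
mode:9 = -157 → 0x163 << 9 → word 0x3d26c600
tag:2 = -1 → 0x3 << 7 → word 0x3d26c780
opcode:7 = 74 → 0x4a << 0 → word 0x3d26c7ca
word = 0x3d26c7ca → big-endian bytes:
  [0]=0x3d  [1]=0x26  [2]=0xc7  [3]=0xca

3d 26 c7 ca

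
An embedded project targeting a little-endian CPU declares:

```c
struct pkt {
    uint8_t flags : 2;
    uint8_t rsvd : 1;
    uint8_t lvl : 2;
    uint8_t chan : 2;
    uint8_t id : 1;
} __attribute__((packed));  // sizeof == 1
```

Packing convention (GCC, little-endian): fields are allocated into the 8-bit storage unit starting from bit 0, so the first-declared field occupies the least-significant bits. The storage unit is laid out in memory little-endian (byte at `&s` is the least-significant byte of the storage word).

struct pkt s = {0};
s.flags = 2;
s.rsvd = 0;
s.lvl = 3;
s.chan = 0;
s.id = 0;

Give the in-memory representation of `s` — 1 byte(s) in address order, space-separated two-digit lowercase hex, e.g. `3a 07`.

1a

[0+:2] flags=2 & 0x3 = 0x2; word=0x02
[2+:1] rsvd=0 & 0x1 = 0x0; word=0x02
[3+:2] lvl=3 & 0x3 = 0x3; word=0x1a
[5+:2] chan=0 & 0x3 = 0x0; word=0x1a
[7+:1] id=0 & 0x1 = 0x0; word=0x1a
word = 0x1a → little-endian bytes:
  [0]=0x1a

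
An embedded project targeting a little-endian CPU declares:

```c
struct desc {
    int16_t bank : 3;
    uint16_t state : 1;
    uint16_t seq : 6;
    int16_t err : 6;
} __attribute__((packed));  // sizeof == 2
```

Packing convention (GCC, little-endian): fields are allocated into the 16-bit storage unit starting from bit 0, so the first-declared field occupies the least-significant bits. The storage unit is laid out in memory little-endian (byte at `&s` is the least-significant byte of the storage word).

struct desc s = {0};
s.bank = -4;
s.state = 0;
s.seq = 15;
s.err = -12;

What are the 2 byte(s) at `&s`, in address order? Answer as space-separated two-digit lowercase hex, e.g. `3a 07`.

f4 d0

bank (3b) val=-4 bits=0x4 at bit 0: 0x0004
state (1b) val=0 bits=0x0 at bit 3: 0x0004
seq (6b) val=15 bits=0xf at bit 4: 0x00f4
err (6b) val=-12 bits=0x34 at bit 10: 0xd0f4
word = 0xd0f4 → little-endian bytes:
  [0]=0xf4  [1]=0xd0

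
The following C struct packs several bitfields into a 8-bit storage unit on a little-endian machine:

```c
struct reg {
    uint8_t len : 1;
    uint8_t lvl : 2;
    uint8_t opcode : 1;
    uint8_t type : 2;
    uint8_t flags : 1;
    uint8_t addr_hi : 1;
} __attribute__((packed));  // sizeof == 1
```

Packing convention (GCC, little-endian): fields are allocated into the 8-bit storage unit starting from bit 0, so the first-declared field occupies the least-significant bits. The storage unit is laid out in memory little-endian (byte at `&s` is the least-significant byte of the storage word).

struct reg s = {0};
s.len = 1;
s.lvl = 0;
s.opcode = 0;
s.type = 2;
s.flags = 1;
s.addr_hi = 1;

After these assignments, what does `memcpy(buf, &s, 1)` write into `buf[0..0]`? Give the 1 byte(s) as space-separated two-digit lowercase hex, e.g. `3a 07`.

e1

[0+:1] len=1 & 0x1 = 0x1; word=0x01
[1+:2] lvl=0 & 0x3 = 0x0; word=0x01
[3+:1] opcode=0 & 0x1 = 0x0; word=0x01
[4+:2] type=2 & 0x3 = 0x2; word=0x21
[6+:1] flags=1 & 0x1 = 0x1; word=0x61
[7+:1] addr_hi=1 & 0x1 = 0x1; word=0xe1
word = 0xe1 → little-endian bytes:
  [0]=0xe1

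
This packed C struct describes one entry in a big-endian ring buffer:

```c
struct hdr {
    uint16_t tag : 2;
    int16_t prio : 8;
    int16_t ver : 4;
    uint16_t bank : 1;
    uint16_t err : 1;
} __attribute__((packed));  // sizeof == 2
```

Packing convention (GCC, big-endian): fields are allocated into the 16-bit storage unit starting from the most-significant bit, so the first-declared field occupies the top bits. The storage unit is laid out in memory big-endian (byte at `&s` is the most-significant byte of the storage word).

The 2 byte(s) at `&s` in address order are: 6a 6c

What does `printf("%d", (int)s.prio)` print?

-87

[0]=0x6a [1]=0x6c (big-endian) → word 0x6a6c
tag [14+:2] = (word>>14) & 0x3 = 1
prio [6+:8] = (word>>6) & 0xff = 169  ←
ver [2+:4] = (word>>2) & 0xf = 11
bank [1+:1] = (word>>1) & 0x1 = 0
err [0+:1] = (word>>0) & 0x1 = 0
prio signed 8b, MSB=1: 169 - 256 = -87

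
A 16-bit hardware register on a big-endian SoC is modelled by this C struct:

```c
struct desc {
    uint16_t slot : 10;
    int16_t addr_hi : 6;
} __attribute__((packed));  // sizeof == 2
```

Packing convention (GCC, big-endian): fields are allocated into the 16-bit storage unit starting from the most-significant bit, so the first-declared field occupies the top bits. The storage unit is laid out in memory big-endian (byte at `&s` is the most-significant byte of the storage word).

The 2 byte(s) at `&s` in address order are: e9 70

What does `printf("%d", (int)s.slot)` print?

[0]=0xe9 [1]=0x70 (big-endian) → word 0xe970
slot [6+:10] = (word>>6) & 0x3ff = 933  ←
addr_hi [0+:6] = (word>>0) & 0x3f = 48

933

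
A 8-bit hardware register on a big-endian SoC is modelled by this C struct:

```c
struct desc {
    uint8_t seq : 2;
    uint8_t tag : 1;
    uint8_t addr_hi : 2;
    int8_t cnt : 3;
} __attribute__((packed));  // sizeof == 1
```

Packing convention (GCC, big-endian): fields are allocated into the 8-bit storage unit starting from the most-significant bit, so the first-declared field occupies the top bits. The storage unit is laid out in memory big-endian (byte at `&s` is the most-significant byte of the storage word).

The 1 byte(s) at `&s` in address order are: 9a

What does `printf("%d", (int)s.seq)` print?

2

[0]=0x9a (big-endian) → word 0x9a
seq:2 @ bit 6 → (0x9a>>6)&0x3 = 0x2  ←
tag:1 @ bit 5 → (0x9a>>5)&0x1 = 0x0
addr_hi:2 @ bit 3 → (0x9a>>3)&0x3 = 0x3
cnt:3 @ bit 0 → (0x9a>>0)&0x7 = 0x2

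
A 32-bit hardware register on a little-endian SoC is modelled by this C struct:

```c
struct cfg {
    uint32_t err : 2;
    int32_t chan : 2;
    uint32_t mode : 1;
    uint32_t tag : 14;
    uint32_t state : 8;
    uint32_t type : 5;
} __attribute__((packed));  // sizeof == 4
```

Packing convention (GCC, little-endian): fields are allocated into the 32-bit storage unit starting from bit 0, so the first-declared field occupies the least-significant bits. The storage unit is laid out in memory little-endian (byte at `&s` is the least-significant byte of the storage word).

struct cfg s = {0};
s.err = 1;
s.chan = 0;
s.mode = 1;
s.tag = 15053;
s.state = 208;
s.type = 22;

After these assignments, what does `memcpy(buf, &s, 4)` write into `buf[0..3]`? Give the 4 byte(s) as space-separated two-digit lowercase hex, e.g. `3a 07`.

err:2 = 1 → 0x1 << 0 → word 0x00000001
chan:2 = 0 → 0x0 << 2 → word 0x00000001
mode:1 = 1 → 0x1 << 4 → word 0x00000011
tag:14 = 15053 → 0x3acd << 5 → word 0x000759b1
state:8 = 208 → 0xd0 << 19 → word 0x068759b1
type:5 = 22 → 0x16 << 27 → word 0xb68759b1
word = 0xb68759b1 → little-endian bytes:
  [0]=0xb1  [1]=0x59  [2]=0x87  [3]=0xb6

b1 59 87 b6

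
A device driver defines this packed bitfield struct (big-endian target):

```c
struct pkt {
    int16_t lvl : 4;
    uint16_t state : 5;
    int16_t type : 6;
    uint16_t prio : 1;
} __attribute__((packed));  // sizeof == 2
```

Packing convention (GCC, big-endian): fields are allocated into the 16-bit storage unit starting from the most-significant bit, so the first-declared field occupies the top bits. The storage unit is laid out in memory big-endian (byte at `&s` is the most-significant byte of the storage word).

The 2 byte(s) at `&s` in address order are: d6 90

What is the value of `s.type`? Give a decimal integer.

8

[0]=0xd6 [1]=0x90 (big-endian) → word 0xd690
lvl:4 @ bit 12 → (0xd690>>12)&0xf = 0xd
state:5 @ bit 7 → (0xd690>>7)&0x1f = 0xd
type:6 @ bit 1 → (0xd690>>1)&0x3f = 0x8  ←
prio:1 @ bit 0 → (0xd690>>0)&0x1 = 0x0
type signed 6b, MSB=0: value = 8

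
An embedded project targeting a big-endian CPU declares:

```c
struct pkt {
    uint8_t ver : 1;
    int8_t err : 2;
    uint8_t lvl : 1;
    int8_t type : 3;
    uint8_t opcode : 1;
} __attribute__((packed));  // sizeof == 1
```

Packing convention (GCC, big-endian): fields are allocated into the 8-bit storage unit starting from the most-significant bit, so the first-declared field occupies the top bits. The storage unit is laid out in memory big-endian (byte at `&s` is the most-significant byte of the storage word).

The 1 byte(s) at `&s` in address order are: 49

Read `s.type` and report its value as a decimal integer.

-4

[0]=0x49 (big-endian) → word 0x49
ver:1 @ bit 7 → (0x49>>7)&0x1 = 0x0
err:2 @ bit 5 → (0x49>>5)&0x3 = 0x2
lvl:1 @ bit 4 → (0x49>>4)&0x1 = 0x0
type:3 @ bit 1 → (0x49>>1)&0x7 = 0x4  ←
opcode:1 @ bit 0 → (0x49>>0)&0x1 = 0x1
type signed 3b, MSB=1: 4 - 8 = -4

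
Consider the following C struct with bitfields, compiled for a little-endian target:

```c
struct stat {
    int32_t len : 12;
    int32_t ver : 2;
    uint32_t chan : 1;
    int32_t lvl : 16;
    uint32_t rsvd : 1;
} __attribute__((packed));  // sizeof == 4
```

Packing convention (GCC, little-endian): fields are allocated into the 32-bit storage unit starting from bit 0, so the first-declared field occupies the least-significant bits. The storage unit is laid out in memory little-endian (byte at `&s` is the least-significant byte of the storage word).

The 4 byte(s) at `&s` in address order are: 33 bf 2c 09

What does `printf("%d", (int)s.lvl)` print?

4697

[0]=0x33 [1]=0xbf [2]=0x2c [3]=0x09 (little-endian) → word 0x092cbf33
len:12 @ bit 0 → (0x092cbf33>>0)&0xfff = 0xf33
ver:2 @ bit 12 → (0x092cbf33>>12)&0x3 = 0x3
chan:1 @ bit 14 → (0x092cbf33>>14)&0x1 = 0x0
lvl:16 @ bit 15 → (0x092cbf33>>15)&0xffff = 0x1259  ←
rsvd:1 @ bit 31 → (0x092cbf33>>31)&0x1 = 0x0
lvl signed 16b, MSB=0: value = 4697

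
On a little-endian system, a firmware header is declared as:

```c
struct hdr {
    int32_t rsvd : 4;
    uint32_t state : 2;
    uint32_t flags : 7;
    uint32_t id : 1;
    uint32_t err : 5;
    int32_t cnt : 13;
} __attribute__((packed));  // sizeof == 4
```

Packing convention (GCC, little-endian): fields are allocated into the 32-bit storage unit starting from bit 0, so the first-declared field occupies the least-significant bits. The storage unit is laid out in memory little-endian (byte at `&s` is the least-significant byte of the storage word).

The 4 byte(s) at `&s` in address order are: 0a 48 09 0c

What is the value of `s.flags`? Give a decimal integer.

32

[0]=0x0a [1]=0x48 [2]=0x09 [3]=0x0c (little-endian) → word 0x0c09480a
rsvd [0+:4] = (word>>0) & 0xf = 10
state [4+:2] = (word>>4) & 0x3 = 0
flags [6+:7] = (word>>6) & 0x7f = 32  ←
id [13+:1] = (word>>13) & 0x1 = 0
err [14+:5] = (word>>14) & 0x1f = 5
cnt [19+:13] = (word>>19) & 0x1fff = 385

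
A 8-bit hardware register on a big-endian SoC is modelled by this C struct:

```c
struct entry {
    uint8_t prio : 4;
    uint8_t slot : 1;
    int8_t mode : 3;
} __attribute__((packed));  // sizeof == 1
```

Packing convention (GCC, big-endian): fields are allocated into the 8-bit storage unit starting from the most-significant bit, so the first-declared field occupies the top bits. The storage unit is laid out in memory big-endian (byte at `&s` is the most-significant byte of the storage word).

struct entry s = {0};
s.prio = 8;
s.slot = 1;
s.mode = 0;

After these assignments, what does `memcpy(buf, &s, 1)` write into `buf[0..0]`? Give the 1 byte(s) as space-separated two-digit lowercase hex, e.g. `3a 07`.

[4+:4] prio=8 & 0xf = 0x8; word=0x80
[3+:1] slot=1 & 0x1 = 0x1; word=0x88
[0+:3] mode=0 & 0x7 = 0x0; word=0x88
word = 0x88 → big-endian bytes:
  [0]=0x88

88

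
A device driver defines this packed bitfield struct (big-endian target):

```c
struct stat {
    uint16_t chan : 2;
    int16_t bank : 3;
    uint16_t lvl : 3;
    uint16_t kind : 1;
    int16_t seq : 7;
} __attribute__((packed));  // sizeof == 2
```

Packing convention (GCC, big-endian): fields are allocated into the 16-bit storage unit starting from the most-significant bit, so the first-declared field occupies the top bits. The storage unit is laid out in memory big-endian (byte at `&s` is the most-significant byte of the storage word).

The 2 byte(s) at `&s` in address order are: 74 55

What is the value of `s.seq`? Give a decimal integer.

-43

[0]=0x74 [1]=0x55 (big-endian) → word 0x7455
chan [14+:2] = (word>>14) & 0x3 = 1
bank [11+:3] = (word>>11) & 0x7 = 6
lvl [8+:3] = (word>>8) & 0x7 = 4
kind [7+:1] = (word>>7) & 0x1 = 0
seq [0+:7] = (word>>0) & 0x7f = 85  ←
seq signed 7b, MSB=1: 85 - 128 = -43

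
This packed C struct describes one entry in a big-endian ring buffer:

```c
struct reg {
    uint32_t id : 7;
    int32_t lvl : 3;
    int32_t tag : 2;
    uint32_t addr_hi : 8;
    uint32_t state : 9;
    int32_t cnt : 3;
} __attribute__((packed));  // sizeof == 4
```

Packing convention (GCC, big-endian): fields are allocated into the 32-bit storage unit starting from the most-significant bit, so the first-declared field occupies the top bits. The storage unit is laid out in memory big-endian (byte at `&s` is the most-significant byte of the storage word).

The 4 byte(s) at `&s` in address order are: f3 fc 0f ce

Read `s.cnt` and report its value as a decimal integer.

[0]=0xf3 [1]=0xfc [2]=0x0f [3]=0xce (big-endian) → word 0xf3fc0fce
id:7 @ bit 25 → (0xf3fc0fce>>25)&0x7f = 0x79
lvl:3 @ bit 22 → (0xf3fc0fce>>22)&0x7 = 0x7
tag:2 @ bit 20 → (0xf3fc0fce>>20)&0x3 = 0x3
addr_hi:8 @ bit 12 → (0xf3fc0fce>>12)&0xff = 0xc0
state:9 @ bit 3 → (0xf3fc0fce>>3)&0x1ff = 0x1f9
cnt:3 @ bit 0 → (0xf3fc0fce>>0)&0x7 = 0x6  ←
cnt signed 3b, MSB=1: 6 - 8 = -2

-2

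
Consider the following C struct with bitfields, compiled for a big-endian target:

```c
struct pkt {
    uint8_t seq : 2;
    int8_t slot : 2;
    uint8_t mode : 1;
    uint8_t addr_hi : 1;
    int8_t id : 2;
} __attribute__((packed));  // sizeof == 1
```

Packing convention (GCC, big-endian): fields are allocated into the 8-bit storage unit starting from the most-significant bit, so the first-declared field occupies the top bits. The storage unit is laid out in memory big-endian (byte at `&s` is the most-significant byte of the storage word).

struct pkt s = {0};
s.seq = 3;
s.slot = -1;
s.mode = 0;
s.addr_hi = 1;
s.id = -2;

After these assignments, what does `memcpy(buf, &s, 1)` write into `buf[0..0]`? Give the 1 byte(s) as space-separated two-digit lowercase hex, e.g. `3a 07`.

seq:2 = 3 → 0x3 << 6 → word 0xc0
slot:2 = -1 → 0x3 << 4 → word 0xf0
mode:1 = 0 → 0x0 << 3 → word 0xf0
addr_hi:1 = 1 → 0x1 << 2 → word 0xf4
id:2 = -2 → 0x2 << 0 → word 0xf6
word = 0xf6 → big-endian bytes:
  [0]=0xf6

f6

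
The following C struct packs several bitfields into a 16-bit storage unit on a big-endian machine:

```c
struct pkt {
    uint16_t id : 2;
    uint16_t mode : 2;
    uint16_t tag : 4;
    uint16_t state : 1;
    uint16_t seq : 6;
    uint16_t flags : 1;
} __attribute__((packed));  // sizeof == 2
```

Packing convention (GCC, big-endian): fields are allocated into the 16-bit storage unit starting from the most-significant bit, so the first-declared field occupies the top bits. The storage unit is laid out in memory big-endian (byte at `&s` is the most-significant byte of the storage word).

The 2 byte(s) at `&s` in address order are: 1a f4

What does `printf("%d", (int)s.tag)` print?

10

[0]=0x1a [1]=0xf4 (big-endian) → word 0x1af4
id:2 @ bit 14 → (0x1af4>>14)&0x3 = 0x0
mode:2 @ bit 12 → (0x1af4>>12)&0x3 = 0x1
tag:4 @ bit 8 → (0x1af4>>8)&0xf = 0xa  ←
state:1 @ bit 7 → (0x1af4>>7)&0x1 = 0x1
seq:6 @ bit 1 → (0x1af4>>1)&0x3f = 0x3a
flags:1 @ bit 0 → (0x1af4>>0)&0x1 = 0x0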